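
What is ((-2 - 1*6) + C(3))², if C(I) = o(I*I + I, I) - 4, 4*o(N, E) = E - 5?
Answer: 625/4 ≈ 156.25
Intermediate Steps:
o(N, E) = -5/4 + E/4 (o(N, E) = (E - 5)/4 = (-5 + E)/4 = -5/4 + E/4)
C(I) = -21/4 + I/4 (C(I) = (-5/4 + I/4) - 4 = -21/4 + I/4)
((-2 - 1*6) + C(3))² = ((-2 - 1*6) + (-21/4 + (¼)*3))² = ((-2 - 6) + (-21/4 + ¾))² = (-8 - 9/2)² = (-25/2)² = 625/4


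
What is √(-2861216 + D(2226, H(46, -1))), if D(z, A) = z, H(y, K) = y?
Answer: I*√2858990 ≈ 1690.9*I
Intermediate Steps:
√(-2861216 + D(2226, H(46, -1))) = √(-2861216 + 2226) = √(-2858990) = I*√2858990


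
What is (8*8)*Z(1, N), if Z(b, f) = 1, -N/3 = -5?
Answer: 64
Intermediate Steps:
N = 15 (N = -3*(-5) = 15)
(8*8)*Z(1, N) = (8*8)*1 = 64*1 = 64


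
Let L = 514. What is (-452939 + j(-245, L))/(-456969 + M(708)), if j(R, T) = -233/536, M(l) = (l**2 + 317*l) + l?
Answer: -80925179/48139768 ≈ -1.6810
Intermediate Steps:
M(l) = l**2 + 318*l
j(R, T) = -233/536 (j(R, T) = -233*1/536 = -233/536)
(-452939 + j(-245, L))/(-456969 + M(708)) = (-452939 - 233/536)/(-456969 + 708*(318 + 708)) = -242775537/(536*(-456969 + 708*1026)) = -242775537/(536*(-456969 + 726408)) = -242775537/536/269439 = -242775537/536*1/269439 = -80925179/48139768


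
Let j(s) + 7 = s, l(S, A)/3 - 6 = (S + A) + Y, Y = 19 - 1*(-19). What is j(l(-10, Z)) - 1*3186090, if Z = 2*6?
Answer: -3185959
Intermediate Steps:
Y = 38 (Y = 19 + 19 = 38)
Z = 12
l(S, A) = 132 + 3*A + 3*S (l(S, A) = 18 + 3*((S + A) + 38) = 18 + 3*((A + S) + 38) = 18 + 3*(38 + A + S) = 18 + (114 + 3*A + 3*S) = 132 + 3*A + 3*S)
j(s) = -7 + s
j(l(-10, Z)) - 1*3186090 = (-7 + (132 + 3*12 + 3*(-10))) - 1*3186090 = (-7 + (132 + 36 - 30)) - 3186090 = (-7 + 138) - 3186090 = 131 - 3186090 = -3185959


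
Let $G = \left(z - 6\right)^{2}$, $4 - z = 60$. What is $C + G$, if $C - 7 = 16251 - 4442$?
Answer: $15660$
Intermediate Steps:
$z = -56$ ($z = 4 - 60 = -56$)
$G = 3844$ ($G = \left(-56 - 6\right)^{2} = \left(-62\right)^{2} = 3844$)
$C = 11816$ ($C = 7 + \left(16251 - 4442\right) = 7 + 11809 = 11816$)
$C + G = 11816 + 3844 = 15660$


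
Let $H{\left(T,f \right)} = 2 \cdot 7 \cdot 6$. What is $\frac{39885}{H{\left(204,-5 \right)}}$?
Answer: $\frac{13295}{28} \approx 474.82$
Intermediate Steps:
$H{\left(T,f \right)} = 84$ ($H{\left(T,f \right)} = 14 \cdot 6 = 84$)
$\frac{39885}{H{\left(204,-5 \right)}} = \frac{39885}{84} = 39885 \cdot \frac{1}{84} = \frac{13295}{28}$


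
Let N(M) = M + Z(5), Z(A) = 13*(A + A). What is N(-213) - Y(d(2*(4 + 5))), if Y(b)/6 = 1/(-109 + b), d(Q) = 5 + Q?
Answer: -3566/43 ≈ -82.930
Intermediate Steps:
Y(b) = 6/(-109 + b)
Z(A) = 26*A (Z(A) = 13*(2*A) = 26*A)
N(M) = 130 + M (N(M) = M + 26*5 = M + 130 = 130 + M)
N(-213) - Y(d(2*(4 + 5))) = (130 - 213) - 6/(-109 + (5 + 2*(4 + 5))) = -83 - 6/(-109 + (5 + 2*9)) = -83 - 6/(-109 + (5 + 18)) = -83 - 6/(-109 + 23) = -83 - 6/(-86) = -83 - 6*(-1)/86 = -83 - 1*(-3/43) = -83 + 3/43 = -3566/43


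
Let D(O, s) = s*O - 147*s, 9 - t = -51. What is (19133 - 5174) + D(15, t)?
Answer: 6039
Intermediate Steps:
t = 60 (t = 9 - 1*(-51) = 9 + 51 = 60)
D(O, s) = -147*s + O*s (D(O, s) = O*s - 147*s = -147*s + O*s)
(19133 - 5174) + D(15, t) = (19133 - 5174) + 60*(-147 + 15) = 13959 + 60*(-132) = 13959 - 7920 = 6039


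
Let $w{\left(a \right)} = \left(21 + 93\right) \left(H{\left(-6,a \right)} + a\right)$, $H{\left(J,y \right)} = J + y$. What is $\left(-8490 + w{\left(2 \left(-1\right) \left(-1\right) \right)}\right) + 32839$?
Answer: $24121$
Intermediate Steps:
$w{\left(a \right)} = -684 + 228 a$ ($w{\left(a \right)} = \left(21 + 93\right) \left(\left(-6 + a\right) + a\right) = 114 \left(-6 + 2 a\right) = -684 + 228 a$)
$\left(-8490 + w{\left(2 \left(-1\right) \left(-1\right) \right)}\right) + 32839 = \left(-8490 - \left(684 - 228 \cdot 2 \left(-1\right) \left(-1\right)\right)\right) + 32839 = \left(-8490 - \left(684 - 228 \left(\left(-2\right) \left(-1\right)\right)\right)\right) + 32839 = \left(-8490 + \left(-684 + 228 \cdot 2\right)\right) + 32839 = \left(-8490 + \left(-684 + 456\right)\right) + 32839 = \left(-8490 - 228\right) + 32839 = -8718 + 32839 = 24121$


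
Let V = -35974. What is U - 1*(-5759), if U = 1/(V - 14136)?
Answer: 288583489/50110 ≈ 5759.0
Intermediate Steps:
U = -1/50110 (U = 1/(-35974 - 14136) = 1/(-50110) = -1/50110 ≈ -1.9956e-5)
U - 1*(-5759) = -1/50110 - 1*(-5759) = -1/50110 + 5759 = 288583489/50110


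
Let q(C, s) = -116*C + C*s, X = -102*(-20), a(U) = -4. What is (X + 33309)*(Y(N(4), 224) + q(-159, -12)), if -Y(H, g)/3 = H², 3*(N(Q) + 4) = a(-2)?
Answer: 716406400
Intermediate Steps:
N(Q) = -16/3 (N(Q) = -4 + (⅓)*(-4) = -4 - 4/3 = -16/3)
Y(H, g) = -3*H²
X = 2040
(X + 33309)*(Y(N(4), 224) + q(-159, -12)) = (2040 + 33309)*(-3*(-16/3)² - 159*(-116 - 12)) = 35349*(-3*256/9 - 159*(-128)) = 35349*(-256/3 + 20352) = 35349*(60800/3) = 716406400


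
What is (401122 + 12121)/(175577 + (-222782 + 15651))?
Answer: -413243/31554 ≈ -13.096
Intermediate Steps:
(401122 + 12121)/(175577 + (-222782 + 15651)) = 413243/(175577 - 207131) = 413243/(-31554) = 413243*(-1/31554) = -413243/31554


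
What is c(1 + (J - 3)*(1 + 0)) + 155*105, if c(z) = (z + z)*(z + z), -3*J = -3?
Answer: 16279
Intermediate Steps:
J = 1 (J = -⅓*(-3) = 1)
c(z) = 4*z² (c(z) = (2*z)*(2*z) = 4*z²)
c(1 + (J - 3)*(1 + 0)) + 155*105 = 4*(1 + (1 - 3)*(1 + 0))² + 155*105 = 4*(1 - 2*1)² + 16275 = 4*(1 - 2)² + 16275 = 4*(-1)² + 16275 = 4*1 + 16275 = 4 + 16275 = 16279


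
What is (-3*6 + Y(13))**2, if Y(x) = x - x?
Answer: 324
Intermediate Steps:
Y(x) = 0
(-3*6 + Y(13))**2 = (-3*6 + 0)**2 = (-18 + 0)**2 = (-18)**2 = 324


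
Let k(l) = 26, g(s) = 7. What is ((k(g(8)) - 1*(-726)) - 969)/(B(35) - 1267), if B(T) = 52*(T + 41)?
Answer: -217/2685 ≈ -0.080819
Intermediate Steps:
B(T) = 2132 + 52*T (B(T) = 52*(41 + T) = 2132 + 52*T)
((k(g(8)) - 1*(-726)) - 969)/(B(35) - 1267) = ((26 - 1*(-726)) - 969)/((2132 + 52*35) - 1267) = ((26 + 726) - 969)/((2132 + 1820) - 1267) = (752 - 969)/(3952 - 1267) = -217/2685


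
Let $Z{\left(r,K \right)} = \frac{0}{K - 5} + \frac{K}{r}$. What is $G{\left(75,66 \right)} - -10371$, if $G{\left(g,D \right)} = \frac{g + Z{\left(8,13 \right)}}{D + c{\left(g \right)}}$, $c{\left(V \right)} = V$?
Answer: $\frac{11699101}{1128} \approx 10372.0$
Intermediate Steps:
$Z{\left(r,K \right)} = \frac{K}{r}$ ($Z{\left(r,K \right)} = \frac{0}{-5 + K} + \frac{K}{r} = 0 + \frac{K}{r} = \frac{K}{r}$)
$G{\left(g,D \right)} = \frac{\frac{13}{8} + g}{D + g}$ ($G{\left(g,D \right)} = \frac{g + \frac{13}{8}}{D + g} = \frac{\frac{13}{8} + g}{D + g}$)
$G{\left(75,66 \right)} - -10371 = \frac{\frac{13}{8} + 75}{66 + 75} - -10371 = \frac{1}{141} \cdot \frac{613}{8} + 10371 = \frac{613}{1128} + 10371 = \frac{11699101}{1128}$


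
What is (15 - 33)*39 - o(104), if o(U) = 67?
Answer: -769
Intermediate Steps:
(15 - 33)*39 - o(104) = (15 - 33)*39 - 1*67 = -18*39 - 67 = -702 - 67 = -769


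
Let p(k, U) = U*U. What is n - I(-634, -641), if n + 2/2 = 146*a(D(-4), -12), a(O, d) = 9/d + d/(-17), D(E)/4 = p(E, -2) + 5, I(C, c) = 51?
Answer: -1987/34 ≈ -58.441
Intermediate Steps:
p(k, U) = U²
D(E) = 36 (D(E) = 4*((-2)² + 5) = 4*(4 + 5) = 4*9 = 36)
a(O, d) = 9/d - d/17 (a(O, d) = 9/d + d*(-1/17) = 9/d - d/17)
n = -253/34 (n = -1 + 146*(9/(-12) - 1/17*(-12)) = -1 + 146*(9*(-1/12) + 12/17) = -1 + 146*(-¾ + 12/17) = -1 + 146*(-3/68) = -1 - 219/34 = -253/34 ≈ -7.4412)
n - I(-634, -641) = -253/34 - 1*51 = -253/34 - 51 = -1987/34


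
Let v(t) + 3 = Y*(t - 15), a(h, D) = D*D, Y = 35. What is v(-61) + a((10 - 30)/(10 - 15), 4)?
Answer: -2647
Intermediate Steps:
a(h, D) = D²
v(t) = -528 + 35*t (v(t) = -3 + 35*(t - 15) = -3 + 35*(-15 + t) = -3 + (-525 + 35*t) = -528 + 35*t)
v(-61) + a((10 - 30)/(10 - 15), 4) = (-528 + 35*(-61)) + 4² = (-528 - 2135) + 16 = -2663 + 16 = -2647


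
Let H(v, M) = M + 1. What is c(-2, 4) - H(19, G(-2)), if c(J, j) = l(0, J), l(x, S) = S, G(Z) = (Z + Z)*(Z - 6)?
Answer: -35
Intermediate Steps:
G(Z) = 2*Z*(-6 + Z) (G(Z) = (2*Z)*(-6 + Z) = 2*Z*(-6 + Z))
c(J, j) = J
H(v, M) = 1 + M
c(-2, 4) - H(19, G(-2)) = -2 - (1 + 2*(-2)*(-6 - 2)) = -2 - (1 + 2*(-2)*(-8)) = -2 - (1 + 32) = -2 - 1*33 = -2 - 33 = -35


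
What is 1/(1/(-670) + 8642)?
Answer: 670/5790139 ≈ 0.00011571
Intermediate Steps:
1/(1/(-670) + 8642) = 1/(-1/670 + 8642) = 1/(5790139/670) = 670/5790139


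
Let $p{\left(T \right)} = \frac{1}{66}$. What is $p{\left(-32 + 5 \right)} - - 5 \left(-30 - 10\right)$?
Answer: $- \frac{13199}{66} \approx -199.98$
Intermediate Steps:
$p{\left(T \right)} = \frac{1}{66}$
$p{\left(-32 + 5 \right)} - - 5 \left(-30 - 10\right) = \frac{1}{66} - - 5 \left(-30 - 10\right) = \frac{1}{66} - \left(-5\right) \left(-40\right) = \frac{1}{66} - 200 = - \frac{13199}{66}$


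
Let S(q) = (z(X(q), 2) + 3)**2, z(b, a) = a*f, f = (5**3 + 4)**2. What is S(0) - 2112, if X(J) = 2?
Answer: 1107889113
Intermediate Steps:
f = 16641 (f = (125 + 4)**2 = 129**2 = 16641)
z(b, a) = 16641*a (z(b, a) = a*16641 = 16641*a)
S(q) = 1107891225 (S(q) = (16641*2 + 3)**2 = (33282 + 3)**2 = 33285**2 = 1107891225)
S(0) - 2112 = 1107891225 - 2112 = 1107889113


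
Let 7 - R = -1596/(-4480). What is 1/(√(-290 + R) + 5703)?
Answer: 912480/5203918777 - 4*I*√453370/5203918777 ≈ 0.00017534 - 5.1755e-7*I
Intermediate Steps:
R = 1063/160 (R = 7 - (-1596)/(-4480) = 7 - (-1596)*(-1)/4480 = 7 - 1*57/160 = 7 - 57/160 = 1063/160 ≈ 6.6438)
1/(√(-290 + R) + 5703) = 1/(√(-290 + 1063/160) + 5703) = 1/(√(-45337/160) + 5703) = 1/(I*√453370/40 + 5703) = 1/(5703 + I*√453370/40)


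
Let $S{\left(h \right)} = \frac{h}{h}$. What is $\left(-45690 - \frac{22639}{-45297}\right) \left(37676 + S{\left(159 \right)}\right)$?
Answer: $- \frac{25992072377669}{15099} \approx -1.7214 \cdot 10^{9}$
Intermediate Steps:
$S{\left(h \right)} = 1$
$\left(-45690 - \frac{22639}{-45297}\right) \left(37676 + S{\left(159 \right)}\right) = \left(-45690 - \frac{22639}{-45297}\right) \left(37676 + 1\right) = \left(-45690 - - \frac{22639}{45297}\right) 37677 = \left(-45690 + \frac{22639}{45297}\right) 37677 = \left(- \frac{2069597291}{45297}\right) 37677 = - \frac{25992072377669}{15099}$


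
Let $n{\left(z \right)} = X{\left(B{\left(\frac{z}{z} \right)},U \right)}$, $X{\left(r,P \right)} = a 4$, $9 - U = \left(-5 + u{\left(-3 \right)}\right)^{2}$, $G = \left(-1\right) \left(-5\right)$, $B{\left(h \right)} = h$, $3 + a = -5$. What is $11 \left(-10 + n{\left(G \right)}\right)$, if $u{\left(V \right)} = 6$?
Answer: $-462$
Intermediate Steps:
$a = -8$ ($a = -3 - 5 = -8$)
$G = 5$
$U = 8$ ($U = 9 - \left(-5 + 6\right)^{2} = 9 - 1^{2} = 9 - 1 = 8$)
$X{\left(r,P \right)} = -32$ ($X{\left(r,P \right)} = \left(-8\right) 4 = -32$)
$n{\left(z \right)} = -32$
$11 \left(-10 + n{\left(G \right)}\right) = 11 \left(-10 - 32\right) = 11 \left(-42\right) = -462$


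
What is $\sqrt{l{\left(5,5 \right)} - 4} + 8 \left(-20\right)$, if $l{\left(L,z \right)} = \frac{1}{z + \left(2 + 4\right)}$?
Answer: $-160 + \frac{i \sqrt{473}}{11} \approx -160.0 + 1.9771 i$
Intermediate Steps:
$l{\left(L,z \right)} = \frac{1}{6 + z}$ ($l{\left(L,z \right)} = \frac{1}{z + 6} = \frac{1}{6 + z}$)
$\sqrt{l{\left(5,5 \right)} - 4} + 8 \left(-20\right) = \sqrt{\frac{1}{6 + 5} - 4} + 8 \left(-20\right) = \sqrt{\frac{1}{11} - 4} - 160 = \sqrt{- \frac{43}{11}} - 160 = \frac{i \sqrt{473}}{11} - 160 = -160 + \frac{i \sqrt{473}}{11}$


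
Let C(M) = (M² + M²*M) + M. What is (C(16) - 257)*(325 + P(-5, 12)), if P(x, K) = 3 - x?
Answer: 1368963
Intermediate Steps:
C(M) = M + M² + M³ (C(M) = (M² + M³) + M = M + M² + M³)
(C(16) - 257)*(325 + P(-5, 12)) = (16*(1 + 16 + 16²) - 257)*(325 + (3 - 1*(-5))) = (16*(1 + 16 + 256) - 257)*(325 + (3 + 5)) = (16*273 - 257)*(325 + 8) = (4368 - 257)*333 = 4111*333 = 1368963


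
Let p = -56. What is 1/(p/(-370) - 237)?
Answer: -185/43817 ≈ -0.0042221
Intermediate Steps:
1/(p/(-370) - 237) = 1/(-56/(-370) - 237) = 1/(-56*(-1/370) - 237) = 1/(28/185 - 237) = 1/(-43817/185) = -185/43817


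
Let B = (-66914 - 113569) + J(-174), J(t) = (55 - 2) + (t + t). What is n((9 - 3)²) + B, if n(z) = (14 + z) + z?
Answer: -180692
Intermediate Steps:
J(t) = 53 + 2*t
B = -180778 (B = (-66914 - 113569) + (53 + 2*(-174)) = -180483 + (53 - 348) = -180483 - 295 = -180778)
n(z) = 14 + 2*z
n((9 - 3)²) + B = (14 + 2*(9 - 3)²) - 180778 = (14 + 2*6²) - 180778 = (14 + 2*36) - 180778 = (14 + 72) - 180778 = 86 - 180778 = -180692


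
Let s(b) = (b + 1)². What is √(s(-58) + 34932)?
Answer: √38181 ≈ 195.40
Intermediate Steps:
s(b) = (1 + b)²
√(s(-58) + 34932) = √((1 - 58)² + 34932) = √((-57)² + 34932) = √(3249 + 34932) = √38181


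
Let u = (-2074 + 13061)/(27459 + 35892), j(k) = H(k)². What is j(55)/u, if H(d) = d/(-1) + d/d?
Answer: 184731516/10987 ≈ 16814.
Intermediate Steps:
H(d) = 1 - d (H(d) = d*(-1) + 1 = -d + 1 = 1 - d)
j(k) = (1 - k)²
u = 10987/63351 ≈ 0.17343
j(55)/u = (-1 + 55)²/(10987/63351) = 54²*(63351/10987) = 2916*(63351/10987) = 184731516/10987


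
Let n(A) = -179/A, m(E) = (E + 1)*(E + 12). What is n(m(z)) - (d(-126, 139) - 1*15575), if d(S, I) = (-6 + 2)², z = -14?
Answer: 404355/26 ≈ 15552.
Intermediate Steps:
d(S, I) = 16 (d(S, I) = (-4)² = 16)
m(E) = (1 + E)*(12 + E)
n(m(z)) - (d(-126, 139) - 1*15575) = -179/(12 + (-14)² + 13*(-14)) - (16 - 1*15575) = -179/(12 + 196 - 182) - (16 - 15575) = -179/26 - 1*(-15559) = -179*1/26 + 15559 = -179/26 + 15559 = 404355/26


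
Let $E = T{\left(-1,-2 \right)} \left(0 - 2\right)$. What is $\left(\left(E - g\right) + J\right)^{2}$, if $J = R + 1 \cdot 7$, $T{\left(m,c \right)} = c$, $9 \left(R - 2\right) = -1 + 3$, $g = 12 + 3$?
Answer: $\frac{256}{81} \approx 3.1605$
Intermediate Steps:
$g = 15$
$R = \frac{20}{9}$ ($R = 2 + \frac{-1 + 3}{9} = 2 + \frac{1}{9} \cdot 2 = 2 + \frac{2}{9} = \frac{20}{9} \approx 2.2222$)
$J = \frac{83}{9}$ ($J = \frac{20}{9} + 1 \cdot 7 = \frac{20}{9} + 7 = \frac{83}{9} \approx 9.2222$)
$E = 4$ ($E = - 2 \left(0 - 2\right) = \left(-2\right) \left(-2\right) = 4$)
$\left(\left(E - g\right) + J\right)^{2} = \left(\left(4 - 15\right) + \frac{83}{9}\right)^{2} = \left(-11 + \frac{83}{9}\right)^{2} = \left(- \frac{16}{9}\right)^{2} = \frac{256}{81}$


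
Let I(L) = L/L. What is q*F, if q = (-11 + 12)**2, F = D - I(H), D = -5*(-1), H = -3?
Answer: 4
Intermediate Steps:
I(L) = 1
D = 5
F = 4 (F = 5 - 1*1 = 5 - 1 = 4)
q = 1 (q = 1**2 = 1)
q*F = 1*4 = 4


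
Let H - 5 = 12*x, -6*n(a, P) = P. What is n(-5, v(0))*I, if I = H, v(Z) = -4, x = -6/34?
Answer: 98/51 ≈ 1.9216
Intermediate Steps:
x = -3/17 (x = -6*1/34 = -3/17 ≈ -0.17647)
n(a, P) = -P/6
H = 49/17 (H = 5 + 12*(-3/17) = 5 - 36/17 = 49/17 ≈ 2.8824)
I = 49/17 ≈ 2.8824
n(-5, v(0))*I = -1/6*(-4)*(49/17) = (2/3)*(49/17) = 98/51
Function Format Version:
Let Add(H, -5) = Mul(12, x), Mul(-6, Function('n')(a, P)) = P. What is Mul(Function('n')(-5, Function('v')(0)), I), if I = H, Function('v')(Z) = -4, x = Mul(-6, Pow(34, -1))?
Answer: Rational(98, 51) ≈ 1.9216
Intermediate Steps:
x = Rational(-3, 17) (x = Mul(-6, Rational(1, 34)) = Rational(-3, 17) ≈ -0.17647)
Function('n')(a, P) = Mul(Rational(-1, 6), P)
H = Rational(49, 17) (H = Add(5, Mul(12, Rational(-3, 17))) = Add(5, Rational(-36, 17)) = Rational(49, 17) ≈ 2.8824)
I = Rational(49, 17) ≈ 2.8824
Mul(Function('n')(-5, Function('v')(0)), I) = Mul(Mul(Rational(-1, 6), -4), Rational(49, 17)) = Mul(Rational(2, 3), Rational(49, 17)) = Rational(98, 51)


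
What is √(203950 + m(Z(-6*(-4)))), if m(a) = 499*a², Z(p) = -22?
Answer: √445466 ≈ 667.43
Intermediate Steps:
√(203950 + m(Z(-6*(-4)))) = √(203950 + 499*(-22)²) = √(203950 + 499*484) = √(203950 + 241516) = √445466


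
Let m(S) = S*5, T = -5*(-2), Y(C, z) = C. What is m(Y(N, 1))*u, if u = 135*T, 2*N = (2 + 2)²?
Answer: 54000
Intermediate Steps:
N = 8 (N = (2 + 2)²/2 = (½)*4² = (½)*16 = 8)
T = 10
u = 1350 (u = 135*10 = 1350)
m(S) = 5*S
m(Y(N, 1))*u = (5*8)*1350 = 40*1350 = 54000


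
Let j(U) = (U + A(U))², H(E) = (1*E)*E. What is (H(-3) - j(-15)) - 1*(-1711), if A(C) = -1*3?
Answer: 1396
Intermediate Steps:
A(C) = -3
H(E) = E² (H(E) = E*E = E²)
j(U) = (-3 + U)² (j(U) = (U - 3)² = (-3 + U)²)
(H(-3) - j(-15)) - 1*(-1711) = ((-3)² - (-3 - 15)²) - 1*(-1711) = (9 - 1*(-18)²) + 1711 = (9 - 1*324) + 1711 = (9 - 324) + 1711 = -315 + 1711 = 1396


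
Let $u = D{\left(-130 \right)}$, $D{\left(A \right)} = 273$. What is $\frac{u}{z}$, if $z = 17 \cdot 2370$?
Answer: $\frac{91}{13430} \approx 0.0067759$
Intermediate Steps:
$u = 273$
$z = 40290$
$\frac{u}{z} = \frac{273}{40290} = 273 \cdot \frac{1}{40290} = \frac{91}{13430}$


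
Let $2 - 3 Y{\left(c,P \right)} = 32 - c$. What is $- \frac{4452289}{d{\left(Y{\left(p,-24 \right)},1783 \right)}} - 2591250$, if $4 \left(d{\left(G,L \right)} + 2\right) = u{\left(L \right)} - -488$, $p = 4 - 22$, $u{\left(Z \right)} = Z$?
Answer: $- \frac{5881807906}{2263} \approx -2.5991 \cdot 10^{6}$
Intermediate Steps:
$p = -18$
$Y{\left(c,P \right)} = -10 + \frac{c}{3}$ ($Y{\left(c,P \right)} = \frac{2}{3} - \frac{32 - c}{3} = \frac{2}{3} + \left(- \frac{32}{3} + \frac{c}{3}\right) = -10 + \frac{c}{3}$)
$d{\left(G,L \right)} = 120 + \frac{L}{4}$ ($d{\left(G,L \right)} = -2 + \frac{L - -488}{4} = -2 + \frac{L + 488}{4} = -2 + \frac{488 + L}{4} = -2 + \left(122 + \frac{L}{4}\right) = 120 + \frac{L}{4}$)
$- \frac{4452289}{d{\left(Y{\left(p,-24 \right)},1783 \right)}} - 2591250 = - \frac{4452289}{120 + \frac{1}{4} \cdot 1783} - 2591250 = - \frac{4452289}{120 + \frac{1783}{4}} - 2591250 = - \frac{4452289}{\frac{2263}{4}} - 2591250 = \left(-4452289\right) \frac{4}{2263} - 2591250 = - \frac{17809156}{2263} - 2591250 = - \frac{5881807906}{2263}$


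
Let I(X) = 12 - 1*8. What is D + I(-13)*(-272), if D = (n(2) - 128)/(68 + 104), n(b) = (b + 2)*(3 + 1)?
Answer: -46812/43 ≈ -1088.7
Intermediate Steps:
I(X) = 4 (I(X) = 12 - 8 = 4)
n(b) = 8 + 4*b (n(b) = (2 + b)*4 = 8 + 4*b)
D = -28/43 (D = ((8 + 4*2) - 128)/(68 + 104) = ((8 + 8) - 128)/172 = (16 - 128)*(1/172) = -112*1/172 = -28/43 ≈ -0.65116)
D + I(-13)*(-272) = -28/43 + 4*(-272) = -28/43 - 1088 = -46812/43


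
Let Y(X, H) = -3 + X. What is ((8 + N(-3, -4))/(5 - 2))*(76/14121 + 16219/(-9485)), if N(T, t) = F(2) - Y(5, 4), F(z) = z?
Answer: -260923016/57401865 ≈ -4.5455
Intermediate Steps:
N(T, t) = 0 (N(T, t) = 2 - (-3 + 5) = 2 - 1*2 = 2 - 2 = 0)
((8 + N(-3, -4))/(5 - 2))*(76/14121 + 16219/(-9485)) = ((8 + 0)/(5 - 2))*(76/14121 + 16219/(-9485)) = (8/3)*(76*(1/14121) + 16219*(-1/9485)) = (8*(1/3))*(76/14121 - 2317/1355) = (8/3)*(-32615377/19133955) = -260923016/57401865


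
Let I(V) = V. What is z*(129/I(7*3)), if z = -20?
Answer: -860/7 ≈ -122.86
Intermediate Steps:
z*(129/I(7*3)) = -2580/(7*3) = -2580/21 = -20*43/7 = -860/7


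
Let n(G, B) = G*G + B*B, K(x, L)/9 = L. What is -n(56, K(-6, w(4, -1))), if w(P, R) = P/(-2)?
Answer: -3460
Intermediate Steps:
w(P, R) = -P/2 (w(P, R) = P*(-½) = -P/2)
K(x, L) = 9*L
n(G, B) = B² + G² (n(G, B) = G² + B² = B² + G²)
-n(56, K(-6, w(4, -1))) = -((9*(-½*4))² + 56²) = -((9*(-2))² + 3136) = -((-18)² + 3136) = -(324 + 3136) = -1*3460 = -3460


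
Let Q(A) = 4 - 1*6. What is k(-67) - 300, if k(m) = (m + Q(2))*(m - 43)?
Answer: 7290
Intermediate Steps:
Q(A) = -2 (Q(A) = 4 - 6 = -2)
k(m) = (-43 + m)*(-2 + m) (k(m) = (m - 2)*(m - 43) = (-2 + m)*(-43 + m) = (-43 + m)*(-2 + m))
k(-67) - 300 = (86 + (-67)² - 45*(-67)) - 300 = (86 + 4489 + 3015) - 300 = 7590 - 300 = 7290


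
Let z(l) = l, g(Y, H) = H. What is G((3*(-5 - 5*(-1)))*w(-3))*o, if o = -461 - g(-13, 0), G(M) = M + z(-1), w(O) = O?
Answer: 461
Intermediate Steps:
G(M) = -1 + M (G(M) = M - 1 = -1 + M)
o = -461 (o = -461 - 1*0 = -461 + 0 = -461)
G((3*(-5 - 5*(-1)))*w(-3))*o = (-1 + (3*(-5 - 5*(-1)))*(-3))*(-461) = (-1 + (3*(-5 + 5))*(-3))*(-461) = (-1 + (3*0)*(-3))*(-461) = (-1 + 0*(-3))*(-461) = (-1 + 0)*(-461) = -1*(-461) = 461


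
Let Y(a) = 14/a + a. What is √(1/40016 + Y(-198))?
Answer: I*√21587156647595/330132 ≈ 14.074*I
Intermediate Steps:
Y(a) = a + 14/a
√(1/40016 + Y(-198)) = √(1/40016 + (-198 + 14/(-198))) = √(1/40016 + (-198 + 14*(-1/198))) = √(1/40016 + (-198 - 7/99)) = √(1/40016 - 19609/99) = √(-784673645/3961584) = I*√21587156647595/330132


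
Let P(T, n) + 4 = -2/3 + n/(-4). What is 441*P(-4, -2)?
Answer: -3675/2 ≈ -1837.5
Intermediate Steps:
P(T, n) = -14/3 - n/4 (P(T, n) = -4 + (-2/3 + n/(-4)) = -4 + (-2*⅓ + n*(-¼)) = -4 + (-⅔ - n/4) = -14/3 - n/4)
441*P(-4, -2) = 441*(-14/3 - ¼*(-2)) = 441*(-14/3 + ½) = 441*(-25/6) = -3675/2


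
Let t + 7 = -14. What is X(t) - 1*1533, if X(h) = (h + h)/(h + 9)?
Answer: -3059/2 ≈ -1529.5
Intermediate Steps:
t = -21 (t = -7 - 14 = -21)
X(h) = 2*h/(9 + h) (X(h) = (2*h)/(9 + h) = 2*h/(9 + h))
X(t) - 1*1533 = 2*(-21)/(9 - 21) - 1*1533 = 2*(-21)/(-12) - 1533 = 2*(-21)*(-1/12) - 1533 = 7/2 - 1533 = -3059/2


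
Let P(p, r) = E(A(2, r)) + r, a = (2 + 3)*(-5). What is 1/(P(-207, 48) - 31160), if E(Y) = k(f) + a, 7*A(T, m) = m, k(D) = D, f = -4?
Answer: -1/31141 ≈ -3.2112e-5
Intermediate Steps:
A(T, m) = m/7
a = -25 (a = 5*(-5) = -25)
E(Y) = -29 (E(Y) = -4 - 25 = -29)
P(p, r) = -29 + r
1/(P(-207, 48) - 31160) = 1/((-29 + 48) - 31160) = 1/(19 - 31160) = 1/(-31141) = -1/31141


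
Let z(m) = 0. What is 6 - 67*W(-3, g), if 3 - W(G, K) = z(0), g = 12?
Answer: -195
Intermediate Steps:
W(G, K) = 3 (W(G, K) = 3 - 1*0 = 3 + 0 = 3)
6 - 67*W(-3, g) = 6 - 67*3 = 6 - 201 = -195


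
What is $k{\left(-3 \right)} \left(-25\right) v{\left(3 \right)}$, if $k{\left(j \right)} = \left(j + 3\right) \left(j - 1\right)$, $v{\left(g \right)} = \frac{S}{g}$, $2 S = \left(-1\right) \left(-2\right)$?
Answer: $0$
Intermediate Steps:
$S = 1$ ($S = \frac{\left(-1\right) \left(-2\right)}{2} = \frac{1}{2} \cdot 2 = 1$)
$v{\left(g \right)} = \frac{1}{g}$ ($v{\left(g \right)} = 1 \frac{1}{g} = \frac{1}{g}$)
$k{\left(j \right)} = \left(-1 + j\right) \left(3 + j\right)$ ($k{\left(j \right)} = \left(3 + j\right) \left(-1 + j\right) = \left(-1 + j\right) \left(3 + j\right)$)
$k{\left(-3 \right)} \left(-25\right) v{\left(3 \right)} = \frac{\left(-3 + \left(-3\right)^{2} + 2 \left(-3\right)\right) \left(-25\right)}{3} = \left(-3 + 9 - 6\right) \left(-25\right) \frac{1}{3} = 0 \left(-25\right) \frac{1}{3} = 0 \cdot \frac{1}{3} = 0$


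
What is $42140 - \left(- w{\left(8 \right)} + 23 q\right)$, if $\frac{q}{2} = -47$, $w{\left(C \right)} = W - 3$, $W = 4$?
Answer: $44303$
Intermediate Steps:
$w{\left(C \right)} = 1$ ($w{\left(C \right)} = 4 - 3 = 1$)
$q = -94$ ($q = 2 \left(-47\right) = -94$)
$42140 - \left(- w{\left(8 \right)} + 23 q\right) = 42140 + \left(\left(-23\right) \left(-94\right) + 1\right) = 42140 + \left(2162 + 1\right) = 42140 + 2163 = 44303$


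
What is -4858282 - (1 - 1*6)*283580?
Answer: -3440382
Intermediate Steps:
-4858282 - (1 - 1*6)*283580 = -4858282 - (1 - 6)*283580 = -4858282 - (-5)*283580 = -4858282 - 1*(-1417900) = -4858282 + 1417900 = -3440382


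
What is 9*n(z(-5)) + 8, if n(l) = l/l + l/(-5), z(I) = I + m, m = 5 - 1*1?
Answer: 94/5 ≈ 18.800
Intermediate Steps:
m = 4 (m = 5 - 1 = 4)
z(I) = 4 + I (z(I) = I + 4 = 4 + I)
n(l) = 1 - l/5 (n(l) = 1 + l*(-⅕) = 1 - l/5)
9*n(z(-5)) + 8 = 9*(1 - (4 - 5)/5) + 8 = 9*(1 - ⅕*(-1)) + 8 = 9*(1 + ⅕) + 8 = 9*(6/5) + 8 = 54/5 + 8 = 94/5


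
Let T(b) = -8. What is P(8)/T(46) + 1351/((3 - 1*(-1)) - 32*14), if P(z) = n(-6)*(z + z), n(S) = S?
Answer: 3977/444 ≈ 8.9572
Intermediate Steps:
P(z) = -12*z (P(z) = -6*(z + z) = -12*z)
P(8)/T(46) + 1351/((3 - 1*(-1)) - 32*14) = -12*8/(-8) + 1351/((3 - 1*(-1)) - 32*14) = -96*(-1/8) + 1351/((3 + 1) - 448) = 12 + 1351/(4 - 448) = 12 + 1351/(-444) = 12 + 1351*(-1/444) = 12 - 1351/444 = 3977/444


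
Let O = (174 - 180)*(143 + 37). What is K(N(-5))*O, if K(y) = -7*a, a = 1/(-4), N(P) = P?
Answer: -1890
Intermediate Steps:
O = -1080 (O = -6*180 = -1080)
a = -¼ ≈ -0.25000
K(y) = 7/4 (K(y) = -7*(-¼) = 7/4)
K(N(-5))*O = (7/4)*(-1080) = -1890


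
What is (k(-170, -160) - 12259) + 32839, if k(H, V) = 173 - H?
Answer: 20923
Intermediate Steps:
(k(-170, -160) - 12259) + 32839 = ((173 - 1*(-170)) - 12259) + 32839 = ((173 + 170) - 12259) + 32839 = (343 - 12259) + 32839 = -11916 + 32839 = 20923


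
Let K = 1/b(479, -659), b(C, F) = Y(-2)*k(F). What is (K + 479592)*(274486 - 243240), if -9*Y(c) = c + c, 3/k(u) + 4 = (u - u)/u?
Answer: 14985237894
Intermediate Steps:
k(u) = -3/4 (k(u) = 3/(-4 + (u - u)/u) = 3/(-4 + 0/u) = 3/(-4 + 0) = 3/(-4) = 3*(-1/4) = -3/4)
Y(c) = -2*c/9 (Y(c) = -(c + c)/9 = -2*c/9)
b(C, F) = -1/3 (b(C, F) = -2/9*(-2)*(-3/4) = (4/9)*(-3/4) = -1/3)
K = -3 (K = 1/(-1/3) = -3)
(K + 479592)*(274486 - 243240) = (-3 + 479592)*(274486 - 243240) = 479589*31246 = 14985237894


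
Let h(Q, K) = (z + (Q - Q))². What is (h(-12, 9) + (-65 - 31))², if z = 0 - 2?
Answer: 8464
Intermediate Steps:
z = -2
h(Q, K) = 4 (h(Q, K) = (-2 + (Q - Q))² = (-2 + 0)² = (-2)² = 4)
(h(-12, 9) + (-65 - 31))² = (4 + (-65 - 31))² = (4 - 96)² = (-92)² = 8464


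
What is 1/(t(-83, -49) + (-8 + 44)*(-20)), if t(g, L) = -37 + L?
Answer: -1/806 ≈ -0.0012407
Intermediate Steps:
1/(t(-83, -49) + (-8 + 44)*(-20)) = 1/((-37 - 49) + (-8 + 44)*(-20)) = 1/(-86 + 36*(-20)) = 1/(-86 - 720) = 1/(-806) = -1/806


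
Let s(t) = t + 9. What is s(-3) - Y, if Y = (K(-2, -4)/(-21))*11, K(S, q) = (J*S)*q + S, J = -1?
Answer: 16/21 ≈ 0.76190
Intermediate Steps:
s(t) = 9 + t
K(S, q) = S - S*q (K(S, q) = (-S)*q + S = -S*q + S = S - S*q)
Y = 110/21 (Y = (-2*(1 - 1*(-4))/(-21))*11 = (-2*(1 + 4)*(-1/21))*11 = (-2*5*(-1/21))*11 = -10*(-1/21)*11 = (10/21)*11 = 110/21 ≈ 5.2381)
s(-3) - Y = (9 - 3) - 1*110/21 = 6 - 110/21 = 16/21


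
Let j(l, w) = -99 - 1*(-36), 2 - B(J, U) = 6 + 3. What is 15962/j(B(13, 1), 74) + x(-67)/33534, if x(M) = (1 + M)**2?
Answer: -3302440/13041 ≈ -253.24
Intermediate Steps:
B(J, U) = -7 (B(J, U) = 2 - (6 + 3) = 2 - 1*9 = 2 - 9 = -7)
j(l, w) = -63 (j(l, w) = -99 + 36 = -63)
15962/j(B(13, 1), 74) + x(-67)/33534 = 15962/(-63) + (1 - 67)**2/33534 = 15962*(-1/63) + (-66)**2*(1/33534) = -15962/63 + 4356*(1/33534) = -15962/63 + 242/1863 = -3302440/13041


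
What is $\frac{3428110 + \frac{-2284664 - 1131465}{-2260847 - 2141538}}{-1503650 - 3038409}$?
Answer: $- \frac{19831620839}{26275811315} \approx -0.75475$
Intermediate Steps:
$\frac{3428110 + \frac{-2284664 - 1131465}{-2260847 - 2141538}}{-1503650 - 3038409} = \frac{3428110 - \frac{3416129}{-4402385}}{-4542059} = \left(3428110 - - \frac{4489}{5785}\right) \left(- \frac{1}{4542059}\right) = \left(3428110 + \frac{4489}{5785}\right) \left(- \frac{1}{4542059}\right) = \frac{19831620839}{5785} \left(- \frac{1}{4542059}\right) = - \frac{19831620839}{26275811315}$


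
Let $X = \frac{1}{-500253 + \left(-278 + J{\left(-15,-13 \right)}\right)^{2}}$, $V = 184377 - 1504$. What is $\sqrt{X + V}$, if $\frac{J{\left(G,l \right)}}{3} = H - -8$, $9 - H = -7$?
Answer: $\frac{84 \sqrt{5432188699055}}{457817} \approx 427.64$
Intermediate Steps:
$H = 16$ ($H = 9 - -7 = 9 + 7 = 16$)
$J{\left(G,l \right)} = 72$ ($J{\left(G,l \right)} = 3 \left(16 - -8\right) = 3 \left(16 + 8\right) = 3 \cdot 24 = 72$)
$V = 182873$ ($V = 184377 - 1504 = 182873$)
$X = - \frac{1}{457817}$ ($X = \frac{1}{-500253 + \left(-278 + 72\right)^{2}} = \frac{1}{-500253 + \left(-206\right)^{2}} = \frac{1}{-500253 + 42436} = \frac{1}{-457817} = - \frac{1}{457817} \approx -2.1843 \cdot 10^{-6}$)
$\sqrt{X + V} = \sqrt{- \frac{1}{457817} + 182873} = \sqrt{\frac{83722368240}{457817}} = \frac{84 \sqrt{5432188699055}}{457817}$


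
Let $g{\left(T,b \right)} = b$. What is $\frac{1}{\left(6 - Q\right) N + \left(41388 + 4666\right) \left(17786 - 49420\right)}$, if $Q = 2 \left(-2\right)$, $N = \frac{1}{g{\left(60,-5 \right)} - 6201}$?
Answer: $- \frac{3103}{4520674548313} \approx -6.864 \cdot 10^{-10}$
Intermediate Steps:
$N = - \frac{1}{6206}$ ($N = \frac{1}{-5 - 6201} = \frac{1}{-6206} = - \frac{1}{6206} \approx -0.00016113$)
$Q = -4$
$\frac{1}{\left(6 - Q\right) N + \left(41388 + 4666\right) \left(17786 - 49420\right)} = \frac{1}{\left(6 - -4\right) \left(- \frac{1}{6206}\right) + \left(41388 + 4666\right) \left(17786 - 49420\right)} = \frac{1}{\left(6 + 4\right) \left(- \frac{1}{6206}\right) + 46054 \left(-31634\right)} = \frac{1}{10 \left(- \frac{1}{6206}\right) - 1456872236} = \frac{1}{- \frac{5}{3103} - 1456872236} = \frac{1}{- \frac{4520674548313}{3103}} = - \frac{3103}{4520674548313}$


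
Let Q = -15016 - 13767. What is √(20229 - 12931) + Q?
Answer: -28783 + √7298 ≈ -28698.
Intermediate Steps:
Q = -28783
√(20229 - 12931) + Q = √(20229 - 12931) - 28783 = √7298 - 28783 = -28783 + √7298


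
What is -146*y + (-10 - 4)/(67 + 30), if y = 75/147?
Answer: -354736/4753 ≈ -74.634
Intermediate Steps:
y = 25/49 (y = 75*(1/147) = 25/49 ≈ 0.51020)
-146*y + (-10 - 4)/(67 + 30) = -146*25/49 + (-10 - 4)/(67 + 30) = -3650/49 - 14/97 = -354736/4753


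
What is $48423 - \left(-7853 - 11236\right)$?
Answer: $67512$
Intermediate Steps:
$48423 - \left(-7853 - 11236\right) = 48423 - -19089 = 48423 + 19089 = 67512$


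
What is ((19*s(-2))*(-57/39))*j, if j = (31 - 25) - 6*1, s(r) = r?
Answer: 0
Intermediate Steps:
j = 0 (j = 6 - 6 = 0)
((19*s(-2))*(-57/39))*j = ((19*(-2))*(-57/39))*0 = -(-2166)/39*0 = -38*(-19/13)*0 = (722/13)*0 = 0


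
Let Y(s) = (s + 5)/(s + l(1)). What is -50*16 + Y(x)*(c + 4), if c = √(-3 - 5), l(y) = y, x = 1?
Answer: -788 + 6*I*√2 ≈ -788.0 + 8.4853*I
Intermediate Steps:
Y(s) = (5 + s)/(1 + s) (Y(s) = (s + 5)/(s + 1) = (5 + s)/(1 + s))
c = 2*I*√2 (c = √(-8) = 2*I*√2 ≈ 2.8284*I)
-50*16 + Y(x)*(c + 4) = -50*16 + ((5 + 1)/(1 + 1))*(2*I*√2 + 4) = -800 + (6/2)*(4 + 2*I*√2) = -800 + ((½)*6)*(4 + 2*I*√2) = -800 + 3*(4 + 2*I*√2) = -800 + (12 + 6*I*√2) = -788 + 6*I*√2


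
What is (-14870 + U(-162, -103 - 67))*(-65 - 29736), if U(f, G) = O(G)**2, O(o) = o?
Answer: -418108030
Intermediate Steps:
U(f, G) = G**2
(-14870 + U(-162, -103 - 67))*(-65 - 29736) = (-14870 + (-103 - 67)**2)*(-65 - 29736) = (-14870 + (-170)**2)*(-29801) = (-14870 + 28900)*(-29801) = 14030*(-29801) = -418108030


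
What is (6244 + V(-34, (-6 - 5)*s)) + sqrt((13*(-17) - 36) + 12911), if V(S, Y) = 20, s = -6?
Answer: 6264 + 3*sqrt(1406) ≈ 6376.5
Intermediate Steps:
(6244 + V(-34, (-6 - 5)*s)) + sqrt((13*(-17) - 36) + 12911) = (6244 + 20) + sqrt((13*(-17) - 36) + 12911) = 6264 + sqrt((-221 - 36) + 12911) = 6264 + sqrt(-257 + 12911) = 6264 + sqrt(12654) = 6264 + 3*sqrt(1406)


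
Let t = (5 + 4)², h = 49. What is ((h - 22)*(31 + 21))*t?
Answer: 113724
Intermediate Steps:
t = 81 (t = 9² = 81)
((h - 22)*(31 + 21))*t = ((49 - 22)*(31 + 21))*81 = (27*52)*81 = 1404*81 = 113724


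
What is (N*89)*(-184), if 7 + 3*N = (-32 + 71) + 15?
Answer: -769672/3 ≈ -2.5656e+5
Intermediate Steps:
N = 47/3 (N = -7/3 + ((-32 + 71) + 15)/3 = -7/3 + (39 + 15)/3 = -7/3 + (⅓)*54 = -7/3 + 18 = 47/3 ≈ 15.667)
(N*89)*(-184) = ((47/3)*89)*(-184) = (4183/3)*(-184) = -769672/3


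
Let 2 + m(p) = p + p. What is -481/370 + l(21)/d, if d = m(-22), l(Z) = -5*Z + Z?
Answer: 121/230 ≈ 0.52609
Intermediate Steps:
l(Z) = -4*Z
m(p) = -2 + 2*p (m(p) = -2 + (p + p) = -2 + 2*p)
d = -46 (d = -2 + 2*(-22) = -2 - 44 = -46)
-481/370 + l(21)/d = -481/370 - 4*21/(-46) = -481*1/370 - 84*(-1/46) = -13/10 + 42/23 = 121/230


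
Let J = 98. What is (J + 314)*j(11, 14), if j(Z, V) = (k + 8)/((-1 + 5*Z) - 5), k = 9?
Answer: 7004/49 ≈ 142.94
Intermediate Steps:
j(Z, V) = 17/(-6 + 5*Z) (j(Z, V) = (9 + 8)/((-1 + 5*Z) - 5) = 17/(-6 + 5*Z))
(J + 314)*j(11, 14) = (98 + 314)*(17/(-6 + 5*11)) = 412*(17/(-6 + 55)) = 412*(17/49) = 7004/49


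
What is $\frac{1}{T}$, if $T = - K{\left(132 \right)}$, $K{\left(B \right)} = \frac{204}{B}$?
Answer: $- \frac{11}{17} \approx -0.64706$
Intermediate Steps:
$T = - \frac{17}{11}$ ($T = - \frac{204}{132} = \left(-1\right) \frac{17}{11} = - \frac{17}{11} \approx -1.5455$)
$\frac{1}{T} = \frac{1}{- \frac{17}{11}} = - \frac{11}{17}$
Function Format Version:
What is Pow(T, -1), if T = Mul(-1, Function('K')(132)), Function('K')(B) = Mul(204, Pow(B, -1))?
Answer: Rational(-11, 17) ≈ -0.64706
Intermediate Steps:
T = Rational(-17, 11) (T = Mul(-1, Mul(204, Pow(132, -1))) = Mul(-1, Mul(204, Rational(1, 132))) = Mul(-1, Rational(17, 11)) = Rational(-17, 11) ≈ -1.5455)
Pow(T, -1) = Pow(Rational(-17, 11), -1) = Rational(-11, 17)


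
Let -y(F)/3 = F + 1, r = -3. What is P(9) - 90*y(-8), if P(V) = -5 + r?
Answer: -1898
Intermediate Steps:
y(F) = -3 - 3*F (y(F) = -3*(F + 1) = -3*(1 + F) = -3 - 3*F)
P(V) = -8 (P(V) = -5 - 3 = -8)
P(9) - 90*y(-8) = -8 - 90*(-3 - 3*(-8)) = -8 - 90*(-3 + 24) = -8 - 90*21 = -8 - 1890 = -1898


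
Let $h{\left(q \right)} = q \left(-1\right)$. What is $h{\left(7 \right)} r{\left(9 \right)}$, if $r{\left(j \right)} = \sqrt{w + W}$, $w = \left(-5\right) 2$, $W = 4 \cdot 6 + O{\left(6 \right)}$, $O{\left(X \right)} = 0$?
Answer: $- 7 \sqrt{14} \approx -26.192$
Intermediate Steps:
$W = 24$ ($W = 4 \cdot 6 + 0 = 24 + 0 = 24$)
$w = -10$
$h{\left(q \right)} = - q$
$r{\left(j \right)} = \sqrt{14}$ ($r{\left(j \right)} = \sqrt{-10 + 24} = \sqrt{14}$)
$h{\left(7 \right)} r{\left(9 \right)} = \left(-1\right) 7 \sqrt{14} = - 7 \sqrt{14}$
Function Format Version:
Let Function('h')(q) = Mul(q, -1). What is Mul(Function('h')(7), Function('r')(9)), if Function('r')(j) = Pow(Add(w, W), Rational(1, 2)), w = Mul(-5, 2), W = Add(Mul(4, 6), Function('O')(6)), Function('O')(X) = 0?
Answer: Mul(-7, Pow(14, Rational(1, 2))) ≈ -26.192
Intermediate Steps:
W = 24 (W = Add(Mul(4, 6), 0) = Add(24, 0) = 24)
w = -10
Function('h')(q) = Mul(-1, q)
Function('r')(j) = Pow(14, Rational(1, 2)) (Function('r')(j) = Pow(Add(-10, 24), Rational(1, 2)) = Pow(14, Rational(1, 2)))
Mul(Function('h')(7), Function('r')(9)) = Mul(Mul(-1, 7), Pow(14, Rational(1, 2))) = Mul(-7, Pow(14, Rational(1, 2)))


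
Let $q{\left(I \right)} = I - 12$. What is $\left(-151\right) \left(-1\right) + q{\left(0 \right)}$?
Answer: $139$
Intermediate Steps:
$q{\left(I \right)} = -12 + I$
$\left(-151\right) \left(-1\right) + q{\left(0 \right)} = \left(-151\right) \left(-1\right) + \left(-12 + 0\right) = 151 - 12 = 139$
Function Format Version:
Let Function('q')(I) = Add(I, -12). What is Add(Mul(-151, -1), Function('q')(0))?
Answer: 139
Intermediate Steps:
Function('q')(I) = Add(-12, I)
Add(Mul(-151, -1), Function('q')(0)) = Add(Mul(-151, -1), Add(-12, 0)) = Add(151, -12) = 139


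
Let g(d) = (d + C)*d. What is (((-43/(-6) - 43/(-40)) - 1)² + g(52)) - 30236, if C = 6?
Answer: -391212839/14400 ≈ -27168.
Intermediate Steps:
g(d) = d*(6 + d) (g(d) = (d + 6)*d = (6 + d)*d = d*(6 + d))
(((-43/(-6) - 43/(-40)) - 1)² + g(52)) - 30236 = (((-43/(-6) - 43/(-40)) - 1)² + 52*(6 + 52)) - 30236 = (((-43*(-⅙) - 43*(-1/40)) - 1)² + 52*58) - 30236 = (((43/6 + 43/40) - 1)² + 3016) - 30236 = ((989/120 - 1)² + 3016) - 30236 = ((869/120)² + 3016) - 30236 = (755161/14400 + 3016) - 30236 = 44185561/14400 - 30236 = -391212839/14400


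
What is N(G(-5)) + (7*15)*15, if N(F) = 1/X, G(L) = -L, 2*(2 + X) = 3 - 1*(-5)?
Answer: 3151/2 ≈ 1575.5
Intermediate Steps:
X = 2 (X = -2 + (3 - 1*(-5))/2 = -2 + (3 + 5)/2 = -2 + (1/2)*8 = -2 + 4 = 2)
N(F) = 1/2
N(G(-5)) + (7*15)*15 = 1/2 + (7*15)*15 = 1/2 + 105*15 = 1/2 + 1575 = 3151/2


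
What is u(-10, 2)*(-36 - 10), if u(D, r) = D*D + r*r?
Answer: -4784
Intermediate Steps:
u(D, r) = D**2 + r**2
u(-10, 2)*(-36 - 10) = ((-10)**2 + 2**2)*(-36 - 10) = (100 + 4)*(-46) = 104*(-46) = -4784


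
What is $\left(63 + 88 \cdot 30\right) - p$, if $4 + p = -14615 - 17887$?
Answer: $35209$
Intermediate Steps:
$p = -32506$ ($p = -4 - 32502 = -32506$)
$\left(63 + 88 \cdot 30\right) - p = \left(63 + 88 \cdot 30\right) - -32506 = \left(63 + 2640\right) + 32506 = 2703 + 32506 = 35209$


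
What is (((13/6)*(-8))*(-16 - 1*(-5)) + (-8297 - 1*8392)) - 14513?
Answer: -93034/3 ≈ -31011.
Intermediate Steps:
(((13/6)*(-8))*(-16 - 1*(-5)) + (-8297 - 1*8392)) - 14513 = (((13*(1/6))*(-8))*(-16 + 5) + (-8297 - 8392)) - 14513 = (((13/6)*(-8))*(-11) - 16689) - 14513 = (-52/3*(-11) - 16689) - 14513 = (572/3 - 16689) - 14513 = -49495/3 - 14513 = -93034/3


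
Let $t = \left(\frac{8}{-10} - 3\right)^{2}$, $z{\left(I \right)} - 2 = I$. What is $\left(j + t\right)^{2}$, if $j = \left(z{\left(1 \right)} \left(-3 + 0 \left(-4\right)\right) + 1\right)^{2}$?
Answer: $\frac{3845521}{625} \approx 6152.8$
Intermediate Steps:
$z{\left(I \right)} = 2 + I$
$j = 64$ ($j = \left(\left(2 + 1\right) \left(-3 + 0 \left(-4\right)\right) + 1\right)^{2} = \left(3 \left(-3 + 0\right) + 1\right)^{2} = \left(3 \left(-3\right) + 1\right)^{2} = \left(-9 + 1\right)^{2} = \left(-8\right)^{2} = 64$)
$t = \frac{361}{25}$ ($t = \left(8 \left(- \frac{1}{10}\right) - 3\right)^{2} = \left(- \frac{4}{5} - 3\right)^{2} = \left(- \frac{19}{5}\right)^{2} = \frac{361}{25} \approx 14.44$)
$\left(j + t\right)^{2} = \left(64 + \frac{361}{25}\right)^{2} = \left(\frac{1961}{25}\right)^{2} = \frac{3845521}{625}$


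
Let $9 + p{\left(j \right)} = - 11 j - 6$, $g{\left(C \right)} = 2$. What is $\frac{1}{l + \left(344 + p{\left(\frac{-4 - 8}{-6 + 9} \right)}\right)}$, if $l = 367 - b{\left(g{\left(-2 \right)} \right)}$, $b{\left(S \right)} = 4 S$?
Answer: $\frac{1}{732} \approx 0.0013661$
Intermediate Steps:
$l = 359$ ($l = 367 - 4 \cdot 2 = 367 - 8 = 359$)
$p{\left(j \right)} = -15 - 11 j$ ($p{\left(j \right)} = -9 - \left(6 + 11 j\right) = -15 - 11 j$)
$\frac{1}{l + \left(344 + p{\left(\frac{-4 - 8}{-6 + 9} \right)}\right)} = \frac{1}{359 + \left(344 - \left(15 + 11 \frac{-4 - 8}{-6 + 9}\right)\right)} = \frac{1}{359 + \left(344 - \left(15 + 11 \left(- \frac{12}{3}\right)\right)\right)} = \frac{1}{359 + \left(344 - \left(15 + 11 \left(\left(-12\right) \frac{1}{3}\right)\right)\right)} = \frac{1}{359 + \left(344 - -29\right)} = \frac{1}{359 + \left(344 + \left(-15 + 44\right)\right)} = \frac{1}{359 + \left(344 + 29\right)} = \frac{1}{359 + 373} = \frac{1}{732}$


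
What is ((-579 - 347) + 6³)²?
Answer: 504100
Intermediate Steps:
((-579 - 347) + 6³)² = (-926 + 216)² = (-710)² = 504100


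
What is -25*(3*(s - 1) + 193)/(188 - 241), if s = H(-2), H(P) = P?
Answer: 4600/53 ≈ 86.792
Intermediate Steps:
s = -2
-25*(3*(s - 1) + 193)/(188 - 241) = -25*(3*(-2 - 1) + 193)/(188 - 241) = -25*(3*(-3) + 193)/(-53) = -25*(-9 + 193)*(-1)/53 = -4600*(-1)/53 = -25*(-184/53) = 4600/53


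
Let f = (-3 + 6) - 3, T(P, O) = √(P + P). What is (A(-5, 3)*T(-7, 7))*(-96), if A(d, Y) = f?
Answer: 0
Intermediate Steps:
T(P, O) = √2*√P (T(P, O) = √(2*P) = √2*√P)
f = 0 (f = 3 - 3 = 0)
A(d, Y) = 0
(A(-5, 3)*T(-7, 7))*(-96) = (0*(√2*√(-7)))*(-96) = (0*(√2*(I*√7)))*(-96) = (0*(I*√14))*(-96) = 0*(-96) = 0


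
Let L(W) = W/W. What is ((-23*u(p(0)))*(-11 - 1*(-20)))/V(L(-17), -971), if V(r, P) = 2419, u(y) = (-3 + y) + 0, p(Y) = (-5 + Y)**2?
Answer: -4554/2419 ≈ -1.8826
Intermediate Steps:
u(y) = -3 + y
L(W) = 1
((-23*u(p(0)))*(-11 - 1*(-20)))/V(L(-17), -971) = ((-23*(-3 + (-5 + 0)**2))*(-11 - 1*(-20)))/2419 = ((-23*(-3 + (-5)**2))*(-11 + 20))*(1/2419) = (-23*(-3 + 25)*9)*(1/2419) = (-23*22*9)*(1/2419) = -506*9*(1/2419) = -4554*1/2419 = -4554/2419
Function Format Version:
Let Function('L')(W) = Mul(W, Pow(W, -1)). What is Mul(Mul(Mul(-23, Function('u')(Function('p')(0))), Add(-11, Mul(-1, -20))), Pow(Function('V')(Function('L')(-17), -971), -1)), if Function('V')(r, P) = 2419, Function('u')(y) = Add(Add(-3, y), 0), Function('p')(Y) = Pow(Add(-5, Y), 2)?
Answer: Rational(-4554, 2419) ≈ -1.8826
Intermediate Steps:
Function('u')(y) = Add(-3, y)
Function('L')(W) = 1
Mul(Mul(Mul(-23, Function('u')(Function('p')(0))), Add(-11, Mul(-1, -20))), Pow(Function('V')(Function('L')(-17), -971), -1)) = Mul(Mul(Mul(-23, Add(-3, Pow(Add(-5, 0), 2))), Add(-11, Mul(-1, -20))), Pow(2419, -1)) = Mul(Mul(Mul(-23, Add(-3, Pow(-5, 2))), Add(-11, 20)), Rational(1, 2419)) = Mul(Mul(Mul(-23, Add(-3, 25)), 9), Rational(1, 2419)) = Mul(Mul(Mul(-23, 22), 9), Rational(1, 2419)) = Mul(Mul(-506, 9), Rational(1, 2419)) = Mul(-4554, Rational(1, 2419)) = Rational(-4554, 2419)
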